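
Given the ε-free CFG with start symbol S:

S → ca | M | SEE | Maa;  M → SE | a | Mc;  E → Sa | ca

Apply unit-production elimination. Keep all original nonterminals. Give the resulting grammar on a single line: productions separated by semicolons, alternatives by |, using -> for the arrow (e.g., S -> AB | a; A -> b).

S -> a | Mc | SE | ca | Maa | SEE; E -> Sa | ca; M -> a | Mc | SE

Unit productions: S->M.
Unit pairs (A ⇒* B via units): (S,M).
S: inherits non-unit rules of {M, S} → Maa | Mc | SE | SEE | a | ca.
E: inherits non-unit rules of {E} → Sa | ca.
M: inherits non-unit rules of {M} → Mc | SE | a.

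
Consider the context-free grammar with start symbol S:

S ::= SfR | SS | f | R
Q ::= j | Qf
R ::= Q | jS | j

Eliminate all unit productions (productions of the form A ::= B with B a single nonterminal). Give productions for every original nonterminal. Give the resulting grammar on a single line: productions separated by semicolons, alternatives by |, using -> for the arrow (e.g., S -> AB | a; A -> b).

Unit productions: R->Q, S->R.
Unit pairs (A ⇒* B via units): (R,Q), (S,Q), (S,R).
S: inherits non-unit rules of {Q, R, S} → Qf | SS | SfR | f | j | jS.
Q: inherits non-unit rules of {Q} → Qf | j.
R: inherits non-unit rules of {Q, R} → Qf | j | jS.

S -> f | j | Qf | SS | jS | SfR; Q -> j | Qf; R -> j | Qf | jS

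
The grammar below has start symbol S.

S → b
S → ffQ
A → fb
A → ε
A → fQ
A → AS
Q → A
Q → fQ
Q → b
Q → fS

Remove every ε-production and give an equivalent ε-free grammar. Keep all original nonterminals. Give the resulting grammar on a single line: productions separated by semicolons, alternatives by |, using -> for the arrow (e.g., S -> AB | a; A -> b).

S -> b | ff | ffQ; A -> S | f | AS | fQ | fb; Q -> A | b | f | fQ | fS

Nullable set: {A, Q}.
S -> ffQ: Q nullable, giving ff | ffQ.
Drop A -> ε.
A -> AS: A nullable, giving AS | S.
A -> fQ: Q nullable, giving f | fQ.
Q -> A: A nullable, giving A.
Q -> fQ: Q nullable, giving f | fQ.
Unchanged (no nullable symbols): S -> b; A -> fb; Q -> b; Q -> fS.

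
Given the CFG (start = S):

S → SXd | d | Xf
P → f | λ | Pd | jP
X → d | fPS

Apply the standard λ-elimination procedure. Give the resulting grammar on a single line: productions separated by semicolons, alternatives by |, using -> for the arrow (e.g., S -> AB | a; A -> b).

Nullable set: {P}.
Drop P -> λ.
P -> Pd: P nullable, giving Pd | d.
P -> jP: P nullable, giving j | jP.
X -> fPS: P nullable, giving fPS | fS.
Unchanged (no nullable symbols): S -> SXd; S -> Xf; S -> d; P -> f; X -> d.

S -> d | Xf | SXd; P -> d | f | j | Pd | jP; X -> d | fS | fPS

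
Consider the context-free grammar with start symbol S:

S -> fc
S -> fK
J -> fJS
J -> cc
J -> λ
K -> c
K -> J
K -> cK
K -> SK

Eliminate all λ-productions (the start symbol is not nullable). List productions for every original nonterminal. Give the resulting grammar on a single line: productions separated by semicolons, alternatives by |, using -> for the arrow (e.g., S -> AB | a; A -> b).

Nullable set: {J, K}.
S -> fK: K nullable, giving f | fK.
Drop J -> λ.
J -> fJS: J nullable, giving fJS | fS.
K -> J: J nullable, giving J.
K -> SK: K nullable, giving S | SK.
K -> cK: K nullable, giving c | cK.
Unchanged (no nullable symbols): S -> fc; J -> cc; K -> c.

S -> f | fK | fc; J -> cc | fS | fJS; K -> J | S | c | SK | cK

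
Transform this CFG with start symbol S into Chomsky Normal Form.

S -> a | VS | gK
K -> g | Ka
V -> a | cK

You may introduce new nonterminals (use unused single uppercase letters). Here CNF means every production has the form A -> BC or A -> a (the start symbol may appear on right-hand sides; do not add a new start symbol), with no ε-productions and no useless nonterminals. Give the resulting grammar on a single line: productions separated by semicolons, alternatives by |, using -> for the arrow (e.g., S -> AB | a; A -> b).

S -> a | BK | VS; A -> a; B -> g; C -> c; K -> g | KA; V -> a | CK

No ε-productions.
No unit productions to eliminate.
TERM: introduce A -> a, C -> c, B -> g and substitute in every rule of length ≥2.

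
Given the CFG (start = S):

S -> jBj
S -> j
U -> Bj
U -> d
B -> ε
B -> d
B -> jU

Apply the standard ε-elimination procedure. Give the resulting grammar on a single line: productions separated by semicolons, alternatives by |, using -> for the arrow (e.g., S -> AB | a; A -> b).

S -> j | jj | jBj; B -> d | jU; U -> d | j | Bj

Nullable set: {B}.
S -> jBj: B nullable, giving jBj | jj.
Drop B -> ε.
U -> Bj: B nullable, giving Bj | j.
Unchanged (no nullable symbols): S -> j; B -> d; B -> jU; U -> d.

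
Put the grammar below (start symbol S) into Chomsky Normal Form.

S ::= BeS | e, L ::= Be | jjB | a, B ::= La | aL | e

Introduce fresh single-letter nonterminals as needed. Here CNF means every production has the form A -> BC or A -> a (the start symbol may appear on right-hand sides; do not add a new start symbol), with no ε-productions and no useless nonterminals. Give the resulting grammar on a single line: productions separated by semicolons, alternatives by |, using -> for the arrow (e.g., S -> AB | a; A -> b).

No ε-productions.
No unit productions to eliminate.
TERM: introduce A -> a, C -> e, D -> j and substitute in every rule of length ≥2.
BIN: L -> DDB becomes L -> DE, E -> DB; S -> BCS becomes S -> BF, F -> CS.

S -> e | BF; A -> a; B -> e | AL | LA; C -> e; D -> j; E -> DB; F -> CS; L -> a | BC | DE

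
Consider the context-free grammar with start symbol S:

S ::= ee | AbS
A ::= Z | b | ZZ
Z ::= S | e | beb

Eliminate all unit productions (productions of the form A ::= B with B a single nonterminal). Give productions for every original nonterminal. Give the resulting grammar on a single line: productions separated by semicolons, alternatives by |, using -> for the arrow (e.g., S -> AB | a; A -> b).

Unit productions: A->Z, Z->S.
Unit pairs (A ⇒* B via units): (A,S), (A,Z), (Z,S).
S: inherits non-unit rules of {S} → AbS | ee.
A: inherits non-unit rules of {A, S, Z} → AbS | ZZ | b | beb | e | ee.
Z: inherits non-unit rules of {S, Z} → AbS | beb | e | ee.

S -> ee | AbS; A -> b | e | ZZ | ee | AbS | beb; Z -> e | ee | AbS | beb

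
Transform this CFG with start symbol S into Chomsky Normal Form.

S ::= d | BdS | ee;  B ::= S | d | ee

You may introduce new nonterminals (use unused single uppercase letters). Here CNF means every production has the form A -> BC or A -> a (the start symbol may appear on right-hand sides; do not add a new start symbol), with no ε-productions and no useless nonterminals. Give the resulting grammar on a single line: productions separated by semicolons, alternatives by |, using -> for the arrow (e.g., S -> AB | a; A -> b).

No ε-productions.
After unit-elimination: S -> d | ee | BdS; B -> d | ee | BdS.
TERM: introduce A -> d, C -> e and substitute in every rule of length ≥2.
BIN: B -> BAS becomes B -> BD, D -> AS; S -> BAS becomes S -> BE, E -> AS.

S -> d | BE | CC; A -> d; B -> d | BD | CC; C -> e; D -> AS; E -> AS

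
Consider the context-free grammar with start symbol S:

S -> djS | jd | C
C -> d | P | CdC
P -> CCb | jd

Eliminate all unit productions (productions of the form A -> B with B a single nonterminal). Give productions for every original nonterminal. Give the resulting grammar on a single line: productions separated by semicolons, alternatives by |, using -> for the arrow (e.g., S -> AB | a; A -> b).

Unit productions: C->P, S->C.
Unit pairs (A ⇒* B via units): (C,P), (S,C), (S,P).
S: inherits non-unit rules of {C, P, S} → CCb | CdC | d | djS | jd.
C: inherits non-unit rules of {C, P} → CCb | CdC | d | jd.
P: inherits non-unit rules of {P} → CCb | jd.

S -> d | jd | CCb | CdC | djS; C -> d | jd | CCb | CdC; P -> jd | CCb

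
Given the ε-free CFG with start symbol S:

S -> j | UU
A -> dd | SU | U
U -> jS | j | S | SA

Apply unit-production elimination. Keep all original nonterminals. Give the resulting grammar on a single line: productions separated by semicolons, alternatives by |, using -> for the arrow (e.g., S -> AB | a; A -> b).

S -> j | UU; A -> j | SA | SU | UU | dd | jS; U -> j | SA | UU | jS

Unit productions: A->U, U->S.
Unit pairs (A ⇒* B via units): (A,S), (A,U), (U,S).
S: inherits non-unit rules of {S} → UU | j.
A: inherits non-unit rules of {A, S, U} → SA | SU | UU | dd | j | jS.
U: inherits non-unit rules of {S, U} → SA | UU | j | jS.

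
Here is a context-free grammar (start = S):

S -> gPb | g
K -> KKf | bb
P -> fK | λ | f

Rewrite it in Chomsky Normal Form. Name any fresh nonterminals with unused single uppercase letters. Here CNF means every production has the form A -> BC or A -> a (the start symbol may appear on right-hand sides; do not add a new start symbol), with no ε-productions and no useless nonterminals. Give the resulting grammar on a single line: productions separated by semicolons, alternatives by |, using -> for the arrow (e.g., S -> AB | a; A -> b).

S -> g | CB | CE; A -> f; B -> b; C -> g; D -> KA; E -> PB; K -> BB | KD; P -> f | AK

Nullable: {P}; after ε-elimination: S -> g | gb | gPb; K -> bb | KKf; P -> f | fK.
No unit productions to eliminate.
TERM: introduce B -> b, A -> f, C -> g and substitute in every rule of length ≥2.
BIN: K -> KKA becomes K -> KD, D -> KA; S -> CPB becomes S -> CE, E -> PB.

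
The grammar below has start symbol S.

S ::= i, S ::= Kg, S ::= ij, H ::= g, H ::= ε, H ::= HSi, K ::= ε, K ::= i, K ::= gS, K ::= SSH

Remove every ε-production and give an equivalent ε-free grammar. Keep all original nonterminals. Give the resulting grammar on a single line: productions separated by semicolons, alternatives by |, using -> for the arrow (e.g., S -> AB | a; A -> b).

S -> g | i | Kg | ij; H -> g | Si | HSi; K -> i | SS | gS | SSH

Nullable set: {H, K}.
S -> Kg: K nullable, giving Kg | g.
Drop H -> ε.
H -> HSi: H nullable, giving HSi | Si.
Drop K -> ε.
K -> SSH: H nullable, giving SS | SSH.
Unchanged (no nullable symbols): S -> i; S -> ij; H -> g; K -> gS; K -> i.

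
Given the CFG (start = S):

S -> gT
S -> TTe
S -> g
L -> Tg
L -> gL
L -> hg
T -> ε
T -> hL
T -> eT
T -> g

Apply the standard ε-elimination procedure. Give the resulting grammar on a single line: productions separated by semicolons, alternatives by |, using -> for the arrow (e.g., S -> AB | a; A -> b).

S -> e | g | Te | gT | TTe; L -> g | Tg | gL | hg; T -> e | g | eT | hL

Nullable set: {T}.
S -> TTe: T, T nullable, giving TTe | Te | e.
S -> gT: T nullable, giving g | gT.
L -> Tg: T nullable, giving Tg | g.
Drop T -> ε.
T -> eT: T nullable, giving e | eT.
Unchanged (no nullable symbols): S -> g; L -> gL; L -> hg; T -> g; T -> hL.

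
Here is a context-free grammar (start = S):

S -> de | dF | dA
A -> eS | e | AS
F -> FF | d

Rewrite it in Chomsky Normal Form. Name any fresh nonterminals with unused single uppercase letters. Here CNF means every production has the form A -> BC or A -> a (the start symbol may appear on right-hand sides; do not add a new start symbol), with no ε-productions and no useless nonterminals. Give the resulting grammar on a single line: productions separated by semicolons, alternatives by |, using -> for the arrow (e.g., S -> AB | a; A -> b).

No ε-productions.
No unit productions to eliminate.
TERM: introduce C -> d, B -> e and substitute in every rule of length ≥2.

S -> CA | CB | CF; A -> e | AS | BS; B -> e; C -> d; F -> d | FF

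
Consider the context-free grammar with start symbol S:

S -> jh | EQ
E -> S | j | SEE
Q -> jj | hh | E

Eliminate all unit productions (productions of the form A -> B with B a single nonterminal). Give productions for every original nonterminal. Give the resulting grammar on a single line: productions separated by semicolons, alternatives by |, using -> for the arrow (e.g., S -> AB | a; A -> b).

Unit productions: E->S, Q->E.
Unit pairs (A ⇒* B via units): (E,S), (Q,E), (Q,S).
S: inherits non-unit rules of {S} → EQ | jh.
E: inherits non-unit rules of {E, S} → EQ | SEE | j | jh.
Q: inherits non-unit rules of {E, Q, S} → EQ | SEE | hh | j | jh | jj.

S -> EQ | jh; E -> j | EQ | jh | SEE; Q -> j | EQ | hh | jh | jj | SEE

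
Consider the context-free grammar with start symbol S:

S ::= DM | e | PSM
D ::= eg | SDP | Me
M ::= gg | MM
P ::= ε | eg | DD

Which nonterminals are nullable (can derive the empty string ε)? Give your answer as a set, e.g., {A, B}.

Directly nullable (have an ε-rule): {P}.
Not nullable: D, M, S — each has a terminal in every rule's right-hand side or depends on a non-nullable symbol.

{P}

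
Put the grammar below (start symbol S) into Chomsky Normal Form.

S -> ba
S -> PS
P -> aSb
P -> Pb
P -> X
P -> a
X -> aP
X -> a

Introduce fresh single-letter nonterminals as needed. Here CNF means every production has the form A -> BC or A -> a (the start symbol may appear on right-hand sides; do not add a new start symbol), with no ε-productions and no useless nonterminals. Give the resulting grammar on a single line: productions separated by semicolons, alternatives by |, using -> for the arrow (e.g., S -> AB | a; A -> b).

No ε-productions.
After unit-elimination: S -> PS | ba; P -> a | Pb | aP | aSb; X -> a | aP.
TERM: introduce B -> a, A -> b and substitute in every rule of length ≥2.
BIN: P -> BSA becomes P -> BC, C -> SA.
Drop unreachable/unproductive: X.

S -> AB | PS; A -> b; B -> a; C -> SA; P -> a | BC | BP | PA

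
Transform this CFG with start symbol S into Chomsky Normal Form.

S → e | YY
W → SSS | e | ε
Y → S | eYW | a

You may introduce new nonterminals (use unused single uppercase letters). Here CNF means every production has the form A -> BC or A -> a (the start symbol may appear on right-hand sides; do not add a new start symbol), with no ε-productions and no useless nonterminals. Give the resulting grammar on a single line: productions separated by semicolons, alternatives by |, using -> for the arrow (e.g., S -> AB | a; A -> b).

S -> e | YY; A -> e; B -> SS; C -> YW; W -> e | SB; Y -> a | e | AC | AY | YY

Nullable: {W}; after ε-elimination: S -> e | YY; W -> e | SSS; Y -> S | a | eY | eYW.
After unit-elimination: S -> e | YY; W -> e | SSS; Y -> a | e | YY | eY | eYW.
TERM: introduce A -> e and substitute in every rule of length ≥2.
BIN: W -> SSS becomes W -> SB, B -> SS; Y -> AYW becomes Y -> AC, C -> YW.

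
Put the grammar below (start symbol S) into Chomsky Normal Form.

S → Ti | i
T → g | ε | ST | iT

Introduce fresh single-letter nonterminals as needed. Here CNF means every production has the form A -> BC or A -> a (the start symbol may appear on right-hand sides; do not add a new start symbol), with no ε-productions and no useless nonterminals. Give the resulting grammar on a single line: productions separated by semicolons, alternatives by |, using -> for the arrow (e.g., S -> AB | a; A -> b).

Nullable: {T}; after ε-elimination: S -> i | Ti; T -> S | g | i | ST | iT.
After unit-elimination: S -> i | Ti; T -> g | i | ST | Ti | iT.
TERM: introduce A -> i and substitute in every rule of length ≥2.

S -> i | TA; A -> i; T -> g | i | AT | ST | TA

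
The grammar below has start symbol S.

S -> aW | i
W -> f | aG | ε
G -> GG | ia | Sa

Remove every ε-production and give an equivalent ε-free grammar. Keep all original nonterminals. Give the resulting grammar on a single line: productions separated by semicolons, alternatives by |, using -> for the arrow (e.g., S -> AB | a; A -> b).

Nullable set: {W}.
S -> aW: W nullable, giving a | aW.
Drop W -> ε.
Unchanged (no nullable symbols): S -> i; G -> GG; G -> Sa; G -> ia; W -> aG; W -> f.

S -> a | i | aW; G -> GG | Sa | ia; W -> f | aG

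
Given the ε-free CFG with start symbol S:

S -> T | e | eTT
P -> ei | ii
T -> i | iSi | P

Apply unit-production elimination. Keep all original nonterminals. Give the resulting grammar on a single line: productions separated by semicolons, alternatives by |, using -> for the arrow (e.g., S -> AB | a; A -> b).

Unit productions: S->T, T->P.
Unit pairs (A ⇒* B via units): (S,P), (S,T), (T,P).
S: inherits non-unit rules of {P, S, T} → e | eTT | ei | i | iSi | ii.
P: inherits non-unit rules of {P} → ei | ii.
T: inherits non-unit rules of {P, T} → ei | i | iSi | ii.

S -> e | i | ei | ii | eTT | iSi; P -> ei | ii; T -> i | ei | ii | iSi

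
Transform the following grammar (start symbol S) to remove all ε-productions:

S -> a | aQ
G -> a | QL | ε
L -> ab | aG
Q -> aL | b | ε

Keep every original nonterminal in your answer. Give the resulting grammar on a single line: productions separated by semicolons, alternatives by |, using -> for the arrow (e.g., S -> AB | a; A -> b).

S -> a | aQ; G -> L | a | QL; L -> a | aG | ab; Q -> b | aL

Nullable set: {G, Q}.
S -> aQ: Q nullable, giving a | aQ.
Drop G -> ε.
G -> QL: Q nullable, giving L | QL.
L -> aG: G nullable, giving a | aG.
Drop Q -> ε.
Unchanged (no nullable symbols): S -> a; G -> a; L -> ab; Q -> aL; Q -> b.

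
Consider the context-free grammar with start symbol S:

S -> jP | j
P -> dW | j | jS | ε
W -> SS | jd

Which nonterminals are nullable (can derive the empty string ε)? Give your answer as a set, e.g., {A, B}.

Directly nullable (have an ε-rule): {P}.
Not nullable: S, W — each has a terminal in every rule's right-hand side or depends on a non-nullable symbol.

{P}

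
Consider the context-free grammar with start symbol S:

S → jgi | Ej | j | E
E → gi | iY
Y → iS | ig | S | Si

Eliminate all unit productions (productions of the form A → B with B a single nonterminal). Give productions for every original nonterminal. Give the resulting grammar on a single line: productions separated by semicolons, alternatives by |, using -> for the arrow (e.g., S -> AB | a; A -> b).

S -> j | Ej | gi | iY | jgi; E -> gi | iY; Y -> j | Ej | Si | gi | iS | iY | ig | jgi

Unit productions: S->E, Y->S.
Unit pairs (A ⇒* B via units): (S,E), (Y,E), (Y,S).
S: inherits non-unit rules of {E, S} → Ej | gi | iY | j | jgi.
E: inherits non-unit rules of {E} → gi | iY.
Y: inherits non-unit rules of {E, S, Y} → Ej | Si | gi | iS | iY | ig | j | jgi.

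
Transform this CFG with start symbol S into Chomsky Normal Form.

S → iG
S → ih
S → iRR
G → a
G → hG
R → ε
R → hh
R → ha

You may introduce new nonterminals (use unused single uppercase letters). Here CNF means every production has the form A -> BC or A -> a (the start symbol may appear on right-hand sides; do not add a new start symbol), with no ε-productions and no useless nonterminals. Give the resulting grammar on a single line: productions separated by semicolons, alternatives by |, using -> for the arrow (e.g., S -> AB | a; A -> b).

Nullable: {R}; after ε-elimination: S -> i | iG | iR | ih | iRR; G -> a | hG; R -> ha | hh.
No unit productions to eliminate.
TERM: introduce B -> a, A -> h, C -> i and substitute in every rule of length ≥2.
BIN: S -> CRR becomes S -> CD, D -> RR.

S -> i | CA | CD | CG | CR; A -> h; B -> a; C -> i; D -> RR; G -> a | AG; R -> AA | AB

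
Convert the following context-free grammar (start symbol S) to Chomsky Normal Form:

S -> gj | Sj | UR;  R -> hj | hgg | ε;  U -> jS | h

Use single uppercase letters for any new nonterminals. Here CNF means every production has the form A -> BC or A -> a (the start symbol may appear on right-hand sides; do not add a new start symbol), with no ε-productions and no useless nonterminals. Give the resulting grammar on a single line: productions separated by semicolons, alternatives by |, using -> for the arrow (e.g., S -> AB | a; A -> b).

Nullable: {R}; after ε-elimination: S -> U | Sj | UR | gj; R -> hj | hgg; U -> h | jS.
After unit-elimination: S -> h | Sj | UR | gj | jS; R -> hj | hgg; U -> h | jS.
TERM: introduce B -> g, A -> h, C -> j and substitute in every rule of length ≥2.
BIN: R -> ABB becomes R -> AD, D -> BB.

S -> h | BC | CS | SC | UR; A -> h; B -> g; C -> j; D -> BB; R -> AC | AD; U -> h | CS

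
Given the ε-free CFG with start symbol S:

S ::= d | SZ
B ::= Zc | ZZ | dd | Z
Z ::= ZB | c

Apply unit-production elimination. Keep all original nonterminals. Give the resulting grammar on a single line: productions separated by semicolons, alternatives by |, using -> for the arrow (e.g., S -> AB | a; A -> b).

S -> d | SZ; B -> c | ZB | ZZ | Zc | dd; Z -> c | ZB

Unit productions: B->Z.
Unit pairs (A ⇒* B via units): (B,Z).
S: inherits non-unit rules of {S} → SZ | d.
B: inherits non-unit rules of {B, Z} → ZB | ZZ | Zc | c | dd.
Z: inherits non-unit rules of {Z} → ZB | c.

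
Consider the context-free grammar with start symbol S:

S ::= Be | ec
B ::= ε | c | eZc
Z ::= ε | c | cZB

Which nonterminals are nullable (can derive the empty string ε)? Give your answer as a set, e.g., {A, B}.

Directly nullable (have an ε-rule): {B, Z}.
Not nullable: S — each has a terminal in every rule's right-hand side or depends on a non-nullable symbol.

{B, Z}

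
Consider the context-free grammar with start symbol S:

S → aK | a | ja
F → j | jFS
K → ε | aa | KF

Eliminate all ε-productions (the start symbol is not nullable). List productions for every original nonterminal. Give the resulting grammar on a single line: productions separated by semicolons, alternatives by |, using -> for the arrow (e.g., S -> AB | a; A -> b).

S -> a | aK | ja; F -> j | jFS; K -> F | KF | aa

Nullable set: {K}.
S -> aK: K nullable, giving a | aK.
Drop K -> ε.
K -> KF: K nullable, giving F | KF.
Unchanged (no nullable symbols): S -> a; S -> ja; F -> j; F -> jFS; K -> aa.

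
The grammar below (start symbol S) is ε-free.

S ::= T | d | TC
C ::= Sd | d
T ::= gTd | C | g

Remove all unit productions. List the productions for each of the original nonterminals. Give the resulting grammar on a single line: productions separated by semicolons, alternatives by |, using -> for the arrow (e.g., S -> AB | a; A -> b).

Unit productions: S->T, T->C.
Unit pairs (A ⇒* B via units): (S,C), (S,T), (T,C).
S: inherits non-unit rules of {C, S, T} → Sd | TC | d | g | gTd.
C: inherits non-unit rules of {C} → Sd | d.
T: inherits non-unit rules of {C, T} → Sd | d | g | gTd.

S -> d | g | Sd | TC | gTd; C -> d | Sd; T -> d | g | Sd | gTd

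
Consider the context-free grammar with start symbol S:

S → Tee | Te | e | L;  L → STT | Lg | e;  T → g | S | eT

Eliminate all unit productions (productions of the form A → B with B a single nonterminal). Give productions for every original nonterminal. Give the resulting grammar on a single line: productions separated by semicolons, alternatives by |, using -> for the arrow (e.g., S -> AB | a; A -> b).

S -> e | Lg | Te | STT | Tee; L -> e | Lg | STT; T -> e | g | Lg | Te | eT | STT | Tee

Unit productions: S->L, T->S.
Unit pairs (A ⇒* B via units): (S,L), (T,L), (T,S).
S: inherits non-unit rules of {L, S} → Lg | STT | Te | Tee | e.
L: inherits non-unit rules of {L} → Lg | STT | e.
T: inherits non-unit rules of {L, S, T} → Lg | STT | Te | Tee | e | eT | g.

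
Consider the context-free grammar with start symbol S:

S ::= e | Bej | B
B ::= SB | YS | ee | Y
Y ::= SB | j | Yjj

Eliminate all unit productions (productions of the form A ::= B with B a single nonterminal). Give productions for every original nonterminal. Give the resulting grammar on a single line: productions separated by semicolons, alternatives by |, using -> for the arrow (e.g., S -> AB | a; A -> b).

S -> e | j | SB | YS | ee | Bej | Yjj; B -> j | SB | YS | ee | Yjj; Y -> j | SB | Yjj

Unit productions: B->Y, S->B.
Unit pairs (A ⇒* B via units): (B,Y), (S,B), (S,Y).
S: inherits non-unit rules of {B, S, Y} → Bej | SB | YS | Yjj | e | ee | j.
B: inherits non-unit rules of {B, Y} → SB | YS | Yjj | ee | j.
Y: inherits non-unit rules of {Y} → SB | Yjj | j.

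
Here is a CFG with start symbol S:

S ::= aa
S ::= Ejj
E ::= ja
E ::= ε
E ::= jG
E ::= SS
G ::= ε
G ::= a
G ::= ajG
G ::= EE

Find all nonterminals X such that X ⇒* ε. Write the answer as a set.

{E, G}

Directly nullable (have an ε-rule): {E, G}.
Not nullable: S — each has a terminal in every rule's right-hand side or depends on a non-nullable symbol.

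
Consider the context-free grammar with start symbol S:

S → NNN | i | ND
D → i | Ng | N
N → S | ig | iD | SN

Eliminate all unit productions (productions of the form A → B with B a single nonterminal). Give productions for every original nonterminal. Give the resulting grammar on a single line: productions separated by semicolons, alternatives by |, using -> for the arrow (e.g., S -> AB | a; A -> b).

Unit productions: D->N, N->S.
Unit pairs (A ⇒* B via units): (D,N), (D,S), (N,S).
S: inherits non-unit rules of {S} → ND | NNN | i.
D: inherits non-unit rules of {D, N, S} → ND | NNN | Ng | SN | i | iD | ig.
N: inherits non-unit rules of {N, S} → ND | NNN | SN | i | iD | ig.

S -> i | ND | NNN; D -> i | ND | Ng | SN | iD | ig | NNN; N -> i | ND | SN | iD | ig | NNN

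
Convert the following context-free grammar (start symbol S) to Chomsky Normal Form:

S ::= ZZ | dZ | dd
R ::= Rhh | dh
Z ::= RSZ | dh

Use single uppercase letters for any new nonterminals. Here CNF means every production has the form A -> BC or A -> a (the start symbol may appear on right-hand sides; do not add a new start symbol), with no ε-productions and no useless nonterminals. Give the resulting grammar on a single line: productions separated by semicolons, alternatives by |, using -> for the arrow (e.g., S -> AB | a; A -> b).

No ε-productions.
No unit productions to eliminate.
TERM: introduce B -> d, A -> h and substitute in every rule of length ≥2.
BIN: R -> RAA becomes R -> RC, C -> AA; Z -> RSZ becomes Z -> RD, D -> SZ.

S -> BB | BZ | ZZ; A -> h; B -> d; C -> AA; D -> SZ; R -> BA | RC; Z -> BA | RD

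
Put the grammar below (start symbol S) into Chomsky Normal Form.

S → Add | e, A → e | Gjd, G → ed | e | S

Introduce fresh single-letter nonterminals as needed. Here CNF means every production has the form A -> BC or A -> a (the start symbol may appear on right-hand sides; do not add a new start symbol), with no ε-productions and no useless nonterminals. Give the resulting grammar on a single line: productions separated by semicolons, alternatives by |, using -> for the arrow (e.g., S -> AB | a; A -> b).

No ε-productions.
After unit-elimination: S -> e | Add; A -> e | Gjd; G -> e | ed | Add.
TERM: introduce C -> d, D -> e, B -> j and substitute in every rule of length ≥2.
BIN: A -> GBC becomes A -> GE, E -> BC; G -> ACC becomes G -> AF, F -> CC; S -> ACC becomes S -> AH, H -> CC.

S -> e | AH; A -> e | GE; B -> j; C -> d; D -> e; E -> BC; F -> CC; G -> e | AF | DC; H -> CC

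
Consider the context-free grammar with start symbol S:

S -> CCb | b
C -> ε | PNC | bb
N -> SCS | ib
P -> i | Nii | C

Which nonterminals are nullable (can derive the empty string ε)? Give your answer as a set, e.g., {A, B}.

{C, P}

Directly nullable (have an ε-rule): {C}.
P is nullable via P -> C (every symbol on the right is already known nullable).
Not nullable: N, S — each has a terminal in every rule's right-hand side or depends on a non-nullable symbol.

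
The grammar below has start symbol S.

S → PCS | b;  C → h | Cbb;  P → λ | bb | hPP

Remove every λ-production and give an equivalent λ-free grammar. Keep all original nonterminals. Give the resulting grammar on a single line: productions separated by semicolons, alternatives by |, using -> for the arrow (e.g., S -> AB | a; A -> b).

S -> b | CS | PCS; C -> h | Cbb; P -> h | bb | hP | hPP

Nullable set: {P}.
S -> PCS: P nullable, giving CS | PCS.
Drop P -> λ.
P -> hPP: P, P nullable, giving h | hP | hPP.
Unchanged (no nullable symbols): S -> b; C -> Cbb; C -> h; P -> bb.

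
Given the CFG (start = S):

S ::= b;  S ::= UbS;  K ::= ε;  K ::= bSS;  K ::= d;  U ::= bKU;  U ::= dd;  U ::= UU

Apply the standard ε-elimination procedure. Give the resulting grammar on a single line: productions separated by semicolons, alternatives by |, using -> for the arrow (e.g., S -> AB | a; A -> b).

S -> b | UbS; K -> d | bSS; U -> UU | bU | dd | bKU

Nullable set: {K}.
Drop K -> ε.
U -> bKU: K nullable, giving bKU | bU.
Unchanged (no nullable symbols): S -> UbS; S -> b; K -> bSS; K -> d; U -> UU; U -> dd.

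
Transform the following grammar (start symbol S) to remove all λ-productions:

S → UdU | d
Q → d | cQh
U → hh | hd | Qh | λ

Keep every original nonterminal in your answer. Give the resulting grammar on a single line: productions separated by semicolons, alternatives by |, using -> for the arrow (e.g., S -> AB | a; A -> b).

Nullable set: {U}.
S -> UdU: U, U nullable, giving Ud | UdU | d | dU.
Drop U -> λ.
Unchanged (no nullable symbols): S -> d; Q -> cQh; Q -> d; U -> Qh; U -> hd; U -> hh.

S -> d | Ud | dU | UdU; Q -> d | cQh; U -> Qh | hd | hh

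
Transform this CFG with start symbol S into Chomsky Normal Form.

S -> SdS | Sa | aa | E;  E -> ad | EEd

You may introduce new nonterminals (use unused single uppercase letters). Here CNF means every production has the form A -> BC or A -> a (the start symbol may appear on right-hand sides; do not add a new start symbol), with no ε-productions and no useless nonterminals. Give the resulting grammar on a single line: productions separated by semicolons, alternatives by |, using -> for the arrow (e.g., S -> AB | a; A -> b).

S -> BA | BB | ED | SB | SF; A -> d; B -> a; C -> EA; D -> EA; E -> BA | EC; F -> AS

No ε-productions.
After unit-elimination: S -> Sa | aa | ad | EEd | SdS; E -> ad | EEd.
TERM: introduce B -> a, A -> d and substitute in every rule of length ≥2.
BIN: E -> EEA becomes E -> EC, C -> EA; S -> EEA becomes S -> ED, D -> EA; S -> SAS becomes S -> SF, F -> AS.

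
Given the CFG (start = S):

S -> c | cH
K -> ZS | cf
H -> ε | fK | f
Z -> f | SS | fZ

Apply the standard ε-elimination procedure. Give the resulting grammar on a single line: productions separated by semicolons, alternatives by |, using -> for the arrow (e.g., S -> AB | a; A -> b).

S -> c | cH; H -> f | fK; K -> ZS | cf; Z -> f | SS | fZ

Nullable set: {H}.
S -> cH: H nullable, giving c | cH.
Drop H -> ε.
Unchanged (no nullable symbols): S -> c; H -> f; H -> fK; K -> ZS; K -> cf; Z -> SS; Z -> f; Z -> fZ.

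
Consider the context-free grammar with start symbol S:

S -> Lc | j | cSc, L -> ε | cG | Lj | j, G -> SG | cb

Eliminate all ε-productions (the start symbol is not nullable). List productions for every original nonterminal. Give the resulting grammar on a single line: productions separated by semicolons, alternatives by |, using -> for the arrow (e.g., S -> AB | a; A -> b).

S -> c | j | Lc | cSc; G -> SG | cb; L -> j | Lj | cG

Nullable set: {L}.
S -> Lc: L nullable, giving Lc | c.
Drop L -> ε.
L -> Lj: L nullable, giving Lj | j.
Unchanged (no nullable symbols): S -> cSc; S -> j; G -> SG; G -> cb; L -> cG; L -> j.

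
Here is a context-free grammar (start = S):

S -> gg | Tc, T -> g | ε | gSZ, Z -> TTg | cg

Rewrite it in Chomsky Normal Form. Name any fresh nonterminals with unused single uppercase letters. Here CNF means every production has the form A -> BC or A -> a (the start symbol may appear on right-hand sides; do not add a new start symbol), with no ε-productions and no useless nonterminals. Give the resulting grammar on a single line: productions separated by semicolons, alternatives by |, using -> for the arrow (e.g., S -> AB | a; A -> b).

Nullable: {T}; after ε-elimination: S -> c | Tc | gg; T -> g | gSZ; Z -> g | Tg | cg | TTg.
No unit productions to eliminate.
TERM: introduce A -> c, B -> g and substitute in every rule of length ≥2.
BIN: T -> BSZ becomes T -> BC, C -> SZ; Z -> TTB becomes Z -> TD, D -> TB.

S -> c | BB | TA; A -> c; B -> g; C -> SZ; D -> TB; T -> g | BC; Z -> g | AB | TB | TD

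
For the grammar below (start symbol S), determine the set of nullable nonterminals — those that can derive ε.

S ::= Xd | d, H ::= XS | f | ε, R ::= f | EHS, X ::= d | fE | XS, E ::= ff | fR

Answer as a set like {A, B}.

Directly nullable (have an ε-rule): {H}.
Not nullable: E, R, S, X — each has a terminal in every rule's right-hand side or depends on a non-nullable symbol.

{H}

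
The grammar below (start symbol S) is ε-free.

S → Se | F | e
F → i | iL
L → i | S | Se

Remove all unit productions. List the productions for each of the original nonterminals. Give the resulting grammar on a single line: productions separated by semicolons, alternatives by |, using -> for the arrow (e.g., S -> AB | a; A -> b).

Unit productions: L->S, S->F.
Unit pairs (A ⇒* B via units): (L,F), (L,S), (S,F).
S: inherits non-unit rules of {F, S} → Se | e | i | iL.
F: inherits non-unit rules of {F} → i | iL.
L: inherits non-unit rules of {F, L, S} → Se | e | i | iL.

S -> e | i | Se | iL; F -> i | iL; L -> e | i | Se | iL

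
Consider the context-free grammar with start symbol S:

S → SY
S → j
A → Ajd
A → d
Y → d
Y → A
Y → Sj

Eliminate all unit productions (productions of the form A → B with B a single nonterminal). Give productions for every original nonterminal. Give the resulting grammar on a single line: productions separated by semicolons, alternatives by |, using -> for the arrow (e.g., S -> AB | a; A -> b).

S -> j | SY; A -> d | Ajd; Y -> d | Sj | Ajd

Unit productions: Y->A.
Unit pairs (A ⇒* B via units): (Y,A).
S: inherits non-unit rules of {S} → SY | j.
A: inherits non-unit rules of {A} → Ajd | d.
Y: inherits non-unit rules of {A, Y} → Ajd | Sj | d.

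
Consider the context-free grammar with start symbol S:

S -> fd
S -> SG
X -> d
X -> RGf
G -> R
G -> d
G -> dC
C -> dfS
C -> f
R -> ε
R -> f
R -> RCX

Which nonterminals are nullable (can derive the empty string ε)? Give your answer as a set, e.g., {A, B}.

{G, R}

Directly nullable (have an ε-rule): {R}.
G is nullable via G -> R (every symbol on the right is already known nullable).
Not nullable: C, S, X — each has a terminal in every rule's right-hand side or depends on a non-nullable symbol.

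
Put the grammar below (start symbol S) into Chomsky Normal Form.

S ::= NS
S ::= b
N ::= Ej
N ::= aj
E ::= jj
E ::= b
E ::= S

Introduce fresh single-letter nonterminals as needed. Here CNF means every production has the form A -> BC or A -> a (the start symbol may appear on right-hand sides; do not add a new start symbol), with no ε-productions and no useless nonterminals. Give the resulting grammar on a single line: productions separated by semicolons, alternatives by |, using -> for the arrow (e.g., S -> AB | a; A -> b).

S -> b | NS; A -> j; B -> a; E -> b | AA | NS; N -> BA | EA

No ε-productions.
After unit-elimination: S -> b | NS; E -> b | NS | jj; N -> Ej | aj.
TERM: introduce B -> a, A -> j and substitute in every rule of length ≥2.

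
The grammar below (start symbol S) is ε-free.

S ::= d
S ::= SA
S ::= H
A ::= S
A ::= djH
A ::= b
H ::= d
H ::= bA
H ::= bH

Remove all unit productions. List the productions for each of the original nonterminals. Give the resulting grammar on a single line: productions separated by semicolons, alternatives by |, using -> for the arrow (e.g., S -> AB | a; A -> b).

S -> d | SA | bA | bH; A -> b | d | SA | bA | bH | djH; H -> d | bA | bH

Unit productions: A->S, S->H.
Unit pairs (A ⇒* B via units): (A,H), (A,S), (S,H).
S: inherits non-unit rules of {H, S} → SA | bA | bH | d.
A: inherits non-unit rules of {A, H, S} → SA | b | bA | bH | d | djH.
H: inherits non-unit rules of {H} → bA | bH | d.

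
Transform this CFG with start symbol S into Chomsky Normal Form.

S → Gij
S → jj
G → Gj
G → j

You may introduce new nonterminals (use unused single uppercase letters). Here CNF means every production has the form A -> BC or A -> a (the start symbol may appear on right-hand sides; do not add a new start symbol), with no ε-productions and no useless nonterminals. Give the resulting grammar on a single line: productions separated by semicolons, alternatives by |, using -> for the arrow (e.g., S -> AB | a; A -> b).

S -> AA | GC; A -> j; B -> i; C -> BA; G -> j | GA

No ε-productions.
No unit productions to eliminate.
TERM: introduce B -> i, A -> j and substitute in every rule of length ≥2.
BIN: S -> GBA becomes S -> GC, C -> BA.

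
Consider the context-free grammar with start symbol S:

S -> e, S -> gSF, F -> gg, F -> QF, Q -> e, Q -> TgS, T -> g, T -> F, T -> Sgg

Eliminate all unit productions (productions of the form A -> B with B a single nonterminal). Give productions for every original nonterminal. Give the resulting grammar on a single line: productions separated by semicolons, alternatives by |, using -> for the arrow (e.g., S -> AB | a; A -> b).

S -> e | gSF; F -> QF | gg; Q -> e | TgS; T -> g | QF | gg | Sgg

Unit productions: T->F.
Unit pairs (A ⇒* B via units): (T,F).
S: inherits non-unit rules of {S} → e | gSF.
F: inherits non-unit rules of {F} → QF | gg.
Q: inherits non-unit rules of {Q} → TgS | e.
T: inherits non-unit rules of {F, T} → QF | Sgg | g | gg.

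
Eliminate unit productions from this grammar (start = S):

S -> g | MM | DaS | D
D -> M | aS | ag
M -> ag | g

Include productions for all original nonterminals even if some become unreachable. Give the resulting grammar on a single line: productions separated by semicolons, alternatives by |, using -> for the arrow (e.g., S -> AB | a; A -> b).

S -> g | MM | aS | ag | DaS; D -> g | aS | ag; M -> g | ag

Unit productions: D->M, S->D.
Unit pairs (A ⇒* B via units): (D,M), (S,D), (S,M).
S: inherits non-unit rules of {D, M, S} → DaS | MM | aS | ag | g.
D: inherits non-unit rules of {D, M} → aS | ag | g.
M: inherits non-unit rules of {M} → ag | g.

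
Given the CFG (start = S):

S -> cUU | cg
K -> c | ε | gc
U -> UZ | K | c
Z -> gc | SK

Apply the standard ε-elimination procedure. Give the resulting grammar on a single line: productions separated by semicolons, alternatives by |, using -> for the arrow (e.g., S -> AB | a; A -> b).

S -> c | cU | cg | cUU; K -> c | gc; U -> K | Z | c | UZ; Z -> S | SK | gc

Nullable set: {K, U}.
S -> cUU: U, U nullable, giving c | cU | cUU.
Drop K -> ε.
U -> K: K nullable, giving K.
U -> UZ: U nullable, giving UZ | Z.
Z -> SK: K nullable, giving S | SK.
Unchanged (no nullable symbols): S -> cg; K -> c; K -> gc; U -> c; Z -> gc.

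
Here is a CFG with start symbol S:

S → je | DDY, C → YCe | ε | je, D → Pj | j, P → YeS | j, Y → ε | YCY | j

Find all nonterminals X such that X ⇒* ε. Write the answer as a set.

{C, Y}

Directly nullable (have an ε-rule): {C, Y}.
Not nullable: D, P, S — each has a terminal in every rule's right-hand side or depends on a non-nullable symbol.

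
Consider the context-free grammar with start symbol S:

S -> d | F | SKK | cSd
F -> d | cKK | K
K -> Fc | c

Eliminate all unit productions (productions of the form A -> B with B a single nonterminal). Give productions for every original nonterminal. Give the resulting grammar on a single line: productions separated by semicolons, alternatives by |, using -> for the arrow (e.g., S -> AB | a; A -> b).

Unit productions: F->K, S->F.
Unit pairs (A ⇒* B via units): (F,K), (S,F), (S,K).
S: inherits non-unit rules of {F, K, S} → Fc | SKK | c | cKK | cSd | d.
F: inherits non-unit rules of {F, K} → Fc | c | cKK | d.
K: inherits non-unit rules of {K} → Fc | c.

S -> c | d | Fc | SKK | cKK | cSd; F -> c | d | Fc | cKK; K -> c | Fc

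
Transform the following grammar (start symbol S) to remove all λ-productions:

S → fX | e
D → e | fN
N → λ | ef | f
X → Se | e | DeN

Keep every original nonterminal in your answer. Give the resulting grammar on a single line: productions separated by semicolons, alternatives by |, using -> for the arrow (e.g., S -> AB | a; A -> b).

Nullable set: {N}.
D -> fN: N nullable, giving f | fN.
Drop N -> λ.
X -> DeN: N nullable, giving De | DeN.
Unchanged (no nullable symbols): S -> e; S -> fX; D -> e; N -> ef; N -> f; X -> Se; X -> e.

S -> e | fX; D -> e | f | fN; N -> f | ef; X -> e | De | Se | DeN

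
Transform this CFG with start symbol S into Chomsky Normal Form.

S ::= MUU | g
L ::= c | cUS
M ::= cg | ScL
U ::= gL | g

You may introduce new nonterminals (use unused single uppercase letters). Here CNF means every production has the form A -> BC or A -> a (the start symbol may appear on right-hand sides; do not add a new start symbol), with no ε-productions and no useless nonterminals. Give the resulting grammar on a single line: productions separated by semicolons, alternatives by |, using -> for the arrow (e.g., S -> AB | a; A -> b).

No ε-productions.
No unit productions to eliminate.
TERM: introduce A -> c, B -> g and substitute in every rule of length ≥2.
BIN: L -> AUS becomes L -> AC, C -> US; M -> SAL becomes M -> SD, D -> AL; S -> MUU becomes S -> ME, E -> UU.

S -> g | ME; A -> c; B -> g; C -> US; D -> AL; E -> UU; L -> c | AC; M -> AB | SD; U -> g | BL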